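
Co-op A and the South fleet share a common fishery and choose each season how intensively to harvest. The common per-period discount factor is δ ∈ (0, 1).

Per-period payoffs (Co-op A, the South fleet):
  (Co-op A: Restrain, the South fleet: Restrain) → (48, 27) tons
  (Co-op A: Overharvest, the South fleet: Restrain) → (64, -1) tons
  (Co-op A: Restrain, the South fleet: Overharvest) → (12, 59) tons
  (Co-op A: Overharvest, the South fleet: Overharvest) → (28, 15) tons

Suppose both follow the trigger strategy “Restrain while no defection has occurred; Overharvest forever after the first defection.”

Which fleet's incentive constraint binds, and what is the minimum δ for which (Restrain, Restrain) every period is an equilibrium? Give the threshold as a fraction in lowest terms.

the South fleet; δ ≥ 8/11

Co-op A: cooperation gives 48 each period; deviation gives 64 once then 28 forever.
  48/(1−δ) ≥ 64 + 28δ/(1−δ) ⇒ δ ≥ 16/36 = 4/9.
the South fleet: cooperation gives 27 each period; deviation gives 59 once then 15 forever.
  δ ≥ 32/44 = 8/11.
Both must hold, so the binding constraint is the South fleet's: δ ≥ 8/11.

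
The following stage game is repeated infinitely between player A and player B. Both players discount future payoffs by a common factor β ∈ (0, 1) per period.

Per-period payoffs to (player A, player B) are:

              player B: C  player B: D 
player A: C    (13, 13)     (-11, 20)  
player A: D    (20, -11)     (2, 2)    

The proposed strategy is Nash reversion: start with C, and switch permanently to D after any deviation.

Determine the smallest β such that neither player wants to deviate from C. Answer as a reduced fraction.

7/18

One-period gain from deviating is 20 − 13 = 7. The loss is 13 − 2 = 11 in every subsequent period, with present value 11·β/(1−β).
Deviation is unprofitable when 11·β/(1−β) ≥ 7, i.e. β/(1−β) ≥ 7/11.
Equivalently β ≥ 7/(7+11) = 7/18.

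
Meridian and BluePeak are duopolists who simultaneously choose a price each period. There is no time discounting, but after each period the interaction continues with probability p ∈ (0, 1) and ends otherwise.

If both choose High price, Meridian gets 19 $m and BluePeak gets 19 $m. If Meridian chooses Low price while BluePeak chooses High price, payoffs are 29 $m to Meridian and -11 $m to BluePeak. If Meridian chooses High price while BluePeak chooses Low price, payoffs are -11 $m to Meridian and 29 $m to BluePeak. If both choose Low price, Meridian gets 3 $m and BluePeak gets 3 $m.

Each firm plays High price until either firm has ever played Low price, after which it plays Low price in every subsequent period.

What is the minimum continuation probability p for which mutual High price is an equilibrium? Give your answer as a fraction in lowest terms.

5/13

With no time discounting, the continuation probability p plays the role of the discount factor.
Grim-trigger IC: 19/(1−p) ≥ 29 + 3p/(1−p) ⇒ p ≥ (29−19)/(29−3) = 5/13.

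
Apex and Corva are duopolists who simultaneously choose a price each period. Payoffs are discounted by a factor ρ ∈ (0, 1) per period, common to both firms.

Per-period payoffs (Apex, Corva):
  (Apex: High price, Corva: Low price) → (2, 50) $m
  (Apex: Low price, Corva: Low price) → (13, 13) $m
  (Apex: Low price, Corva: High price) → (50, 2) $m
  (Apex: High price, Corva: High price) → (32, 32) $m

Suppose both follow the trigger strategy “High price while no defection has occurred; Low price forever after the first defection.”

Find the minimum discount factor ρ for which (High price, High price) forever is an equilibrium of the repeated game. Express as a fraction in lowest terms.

Cooperation forever yields 32 each period: 32/(1−ρ).
Deviating yields 50 once, then 13 forever: 50 + 13ρ/(1−ρ).
No profitable deviation requires 32/(1−ρ) ≥ 50 + 13ρ/(1−ρ).
Multiplying by (1−ρ): 32 ≥ 50(1−ρ) + 13ρ = 50 − 37ρ.
So 37ρ ≥ 18, i.e. ρ ≥ 18/37.

18/37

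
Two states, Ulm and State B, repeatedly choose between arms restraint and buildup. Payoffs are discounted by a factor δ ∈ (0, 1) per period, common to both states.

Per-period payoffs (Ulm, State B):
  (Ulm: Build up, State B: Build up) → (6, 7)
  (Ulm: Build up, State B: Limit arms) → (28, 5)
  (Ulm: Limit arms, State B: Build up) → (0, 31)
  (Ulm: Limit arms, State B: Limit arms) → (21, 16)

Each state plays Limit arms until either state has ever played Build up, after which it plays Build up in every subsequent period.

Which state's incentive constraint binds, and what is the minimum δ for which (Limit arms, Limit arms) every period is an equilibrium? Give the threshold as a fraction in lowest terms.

Ulm's threshold: (28−21)/(28−6) = 7/22.
State B's threshold: (31−16)/(31−7) = 5/8.
7/22 < 5/8, so State B binds and δ* = 5/8.

State B; δ ≥ 5/8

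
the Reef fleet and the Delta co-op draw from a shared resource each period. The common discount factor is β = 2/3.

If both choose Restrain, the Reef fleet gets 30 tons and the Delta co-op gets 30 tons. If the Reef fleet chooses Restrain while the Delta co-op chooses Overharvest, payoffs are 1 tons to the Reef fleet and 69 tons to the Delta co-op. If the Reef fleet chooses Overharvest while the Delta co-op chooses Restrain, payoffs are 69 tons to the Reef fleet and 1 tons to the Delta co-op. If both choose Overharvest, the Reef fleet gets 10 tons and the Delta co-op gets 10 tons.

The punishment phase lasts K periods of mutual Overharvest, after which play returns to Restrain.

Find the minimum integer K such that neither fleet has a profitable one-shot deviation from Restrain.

10

No profitable deviation requires (30−10)(β+…+β^K) ≥ 69−30, i.e. β+…+β^K ≥ 39/20 ≈ 1.9500.
With β = 2/3, the partial sums are K=1: 0.6667, K=2: 1.1111, …, K=8: 1.9220, K=9: 1.9480, K=10: 1.9653.
K = 10 is the first length at which the sum reaches 1.9500.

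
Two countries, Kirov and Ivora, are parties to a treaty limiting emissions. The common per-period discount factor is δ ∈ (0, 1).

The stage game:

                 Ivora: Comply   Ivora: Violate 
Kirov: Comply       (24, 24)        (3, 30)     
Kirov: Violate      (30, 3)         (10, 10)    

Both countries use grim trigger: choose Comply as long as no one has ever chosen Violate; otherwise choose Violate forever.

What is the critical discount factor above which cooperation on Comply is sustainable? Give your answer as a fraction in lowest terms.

24/(1−δ) ≥ 30 + 10δ/(1−δ)
24 ≥ 30 − 20δ
δ ≥ 6/20 = 3/10.

3/10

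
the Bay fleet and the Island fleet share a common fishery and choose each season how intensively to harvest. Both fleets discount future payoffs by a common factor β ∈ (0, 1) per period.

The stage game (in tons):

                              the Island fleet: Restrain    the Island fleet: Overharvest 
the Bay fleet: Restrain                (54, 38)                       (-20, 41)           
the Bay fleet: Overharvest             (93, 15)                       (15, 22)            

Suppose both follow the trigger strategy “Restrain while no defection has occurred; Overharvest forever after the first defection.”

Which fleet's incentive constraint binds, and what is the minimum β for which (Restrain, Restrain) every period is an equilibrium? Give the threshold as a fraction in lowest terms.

For the Bay fleet: deviation gain 93−54 = 39, per-period punishment loss 54−15 = 39. IC gives β ≥ 39/78 = 1/2.
For the Island fleet: gain 3, loss 16 per period, so β ≥ 3/19.
The tighter constraint is the Bay fleet's, so cooperation needs β ≥ 1/2.

the Bay fleet; β ≥ 1/2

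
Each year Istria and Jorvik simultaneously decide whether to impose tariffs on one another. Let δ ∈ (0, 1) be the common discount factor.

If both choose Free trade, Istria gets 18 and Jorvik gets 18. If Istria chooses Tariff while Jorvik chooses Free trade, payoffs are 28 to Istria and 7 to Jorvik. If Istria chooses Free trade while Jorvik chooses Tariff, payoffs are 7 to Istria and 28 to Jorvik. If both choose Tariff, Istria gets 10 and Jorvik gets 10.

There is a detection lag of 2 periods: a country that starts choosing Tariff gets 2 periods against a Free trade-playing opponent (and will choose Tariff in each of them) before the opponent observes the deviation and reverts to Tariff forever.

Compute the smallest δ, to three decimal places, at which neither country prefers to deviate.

A deviator earns 28 for 2 periods, then 10 forever; cooperating earns 18 forever. Multiplying the IC by (1−δ):
18 ≥ 28(1−δ^2) + 10δ^2, so 18·δ^2 ≥ 10 and δ^2 ≥ 5/9.
δ ≥ (5/9)^(1/2) ≈ 0.745.

0.745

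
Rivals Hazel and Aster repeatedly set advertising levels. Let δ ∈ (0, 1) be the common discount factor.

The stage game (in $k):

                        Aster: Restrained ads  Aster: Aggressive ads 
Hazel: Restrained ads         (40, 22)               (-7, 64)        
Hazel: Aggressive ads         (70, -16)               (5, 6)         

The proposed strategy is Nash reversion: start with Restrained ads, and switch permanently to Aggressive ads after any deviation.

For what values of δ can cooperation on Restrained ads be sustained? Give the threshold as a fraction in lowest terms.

Hazel: cooperation gives 40 each period; deviation gives 70 once then 5 forever.
  40/(1−δ) ≥ 70 + 5δ/(1−δ) ⇒ δ ≥ 30/65 = 6/13.
Aster: cooperation gives 22 each period; deviation gives 64 once then 6 forever.
  δ ≥ 42/58 = 21/29.
Both must hold, so the binding constraint is Aster's: δ ≥ 21/29.

21/29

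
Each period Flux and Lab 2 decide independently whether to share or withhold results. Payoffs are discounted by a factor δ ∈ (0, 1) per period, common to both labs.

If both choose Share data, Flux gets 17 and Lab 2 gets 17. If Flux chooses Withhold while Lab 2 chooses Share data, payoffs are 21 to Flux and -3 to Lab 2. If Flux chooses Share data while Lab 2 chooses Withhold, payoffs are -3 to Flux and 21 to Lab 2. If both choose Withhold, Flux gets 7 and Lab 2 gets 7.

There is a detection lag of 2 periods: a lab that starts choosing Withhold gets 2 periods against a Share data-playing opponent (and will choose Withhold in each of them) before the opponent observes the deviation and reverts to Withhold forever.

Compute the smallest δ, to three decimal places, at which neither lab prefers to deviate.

Deviating for the 2 undetected periods gains 21−17 = 4 per period over cooperation, then loses 17−7 = 10 per period forever once punishment starts.
Gain: 4(1 + δ + … + δ^1); loss: 10·δ^2/(1−δ).
No profitable deviation ⇔ 4(1−δ^2) ≤ 10·δ^2, i.e. δ^2 ≥ 4/(4+10) = 2/7.
Hence δ ≥ (2/7)^(1/2) ≈ 0.535.

0.535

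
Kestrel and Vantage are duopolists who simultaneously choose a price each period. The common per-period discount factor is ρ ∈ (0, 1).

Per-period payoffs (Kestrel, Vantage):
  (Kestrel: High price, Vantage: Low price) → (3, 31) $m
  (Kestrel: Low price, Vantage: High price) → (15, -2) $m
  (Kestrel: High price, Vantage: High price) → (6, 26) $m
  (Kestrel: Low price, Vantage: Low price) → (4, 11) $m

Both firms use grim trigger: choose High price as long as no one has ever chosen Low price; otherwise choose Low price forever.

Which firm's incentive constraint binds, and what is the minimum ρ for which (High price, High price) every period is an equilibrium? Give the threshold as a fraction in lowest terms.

Kestrel: cooperation gives 6 each period; deviation gives 15 once then 4 forever.
  6/(1−ρ) ≥ 15 + 4ρ/(1−ρ) ⇒ ρ ≥ 9/11.
Vantage: cooperation gives 26 each period; deviation gives 31 once then 11 forever.
  ρ ≥ 5/20 = 1/4.
Both must hold, so the binding constraint is Kestrel's: ρ ≥ 9/11.

Kestrel; ρ ≥ 9/11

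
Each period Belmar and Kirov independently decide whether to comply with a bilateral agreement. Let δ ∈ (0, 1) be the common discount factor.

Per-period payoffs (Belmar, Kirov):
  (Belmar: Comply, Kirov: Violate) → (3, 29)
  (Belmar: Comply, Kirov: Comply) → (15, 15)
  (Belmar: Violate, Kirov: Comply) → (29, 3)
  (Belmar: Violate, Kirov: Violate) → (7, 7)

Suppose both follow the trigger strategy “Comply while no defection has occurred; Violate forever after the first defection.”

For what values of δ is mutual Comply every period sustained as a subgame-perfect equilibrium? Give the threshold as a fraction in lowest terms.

15/(1−δ) ≥ 29 + 7δ/(1−δ)
15 ≥ 29 − 22δ
δ ≥ 14/22 = 7/11.

7/11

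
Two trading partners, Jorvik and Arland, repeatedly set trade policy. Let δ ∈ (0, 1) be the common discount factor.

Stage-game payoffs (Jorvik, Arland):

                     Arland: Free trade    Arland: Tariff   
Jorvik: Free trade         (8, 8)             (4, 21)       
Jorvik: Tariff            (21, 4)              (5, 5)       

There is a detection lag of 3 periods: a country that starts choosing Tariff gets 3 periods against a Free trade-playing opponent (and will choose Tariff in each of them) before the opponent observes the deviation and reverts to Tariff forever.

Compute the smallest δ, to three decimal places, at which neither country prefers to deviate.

0.933

The best deviation is to choose Tariff for all 3 undetected periods, earning 21 each, then 5 forever once detected.
Deviation value: 21(1−δ^3)/(1−δ) + 5δ^3/(1−δ); cooperation value: 8/(1−δ).
IC: 8 ≥ 21(1−δ^3) + 5δ^3 = 21 − 16δ^3.
So δ^3 ≥ 13/16, giving δ ≥ (13/16)^(1/3) ≈ 0.933.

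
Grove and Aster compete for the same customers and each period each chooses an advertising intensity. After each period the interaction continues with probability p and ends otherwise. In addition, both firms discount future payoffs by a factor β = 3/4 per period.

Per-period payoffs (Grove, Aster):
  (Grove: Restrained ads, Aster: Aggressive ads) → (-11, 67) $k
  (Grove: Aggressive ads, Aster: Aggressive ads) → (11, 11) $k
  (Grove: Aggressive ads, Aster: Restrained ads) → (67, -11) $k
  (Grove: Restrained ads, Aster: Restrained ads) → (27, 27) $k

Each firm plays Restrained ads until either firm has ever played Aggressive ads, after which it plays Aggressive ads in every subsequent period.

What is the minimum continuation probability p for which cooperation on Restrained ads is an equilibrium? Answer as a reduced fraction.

20/21

With continuation probability p and discount β, the effective per-period discount factor is βp.
Grim-trigger IC: βp ≥ (67−27)/(67−11) = 5/7.
So p ≥ (5/7)/(3/4) = 20/21.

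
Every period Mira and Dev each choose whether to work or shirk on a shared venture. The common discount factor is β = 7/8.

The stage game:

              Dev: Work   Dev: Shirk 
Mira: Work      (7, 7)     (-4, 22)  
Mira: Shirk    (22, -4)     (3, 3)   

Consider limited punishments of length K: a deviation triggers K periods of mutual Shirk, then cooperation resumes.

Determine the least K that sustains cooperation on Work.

IC: β(1−β^K)/(1−β) ≥ (22−7)/(7−3) = 15/4.
With β = 7/8: need 1 − β^K ≥ 15/4·(1−7/8)/(7/8), i.e. β^K ≤ 0.4643.
Since (7/8)^5 = 0.5129 and (7/8)^6 = 0.4488, the smallest such K is 6.

6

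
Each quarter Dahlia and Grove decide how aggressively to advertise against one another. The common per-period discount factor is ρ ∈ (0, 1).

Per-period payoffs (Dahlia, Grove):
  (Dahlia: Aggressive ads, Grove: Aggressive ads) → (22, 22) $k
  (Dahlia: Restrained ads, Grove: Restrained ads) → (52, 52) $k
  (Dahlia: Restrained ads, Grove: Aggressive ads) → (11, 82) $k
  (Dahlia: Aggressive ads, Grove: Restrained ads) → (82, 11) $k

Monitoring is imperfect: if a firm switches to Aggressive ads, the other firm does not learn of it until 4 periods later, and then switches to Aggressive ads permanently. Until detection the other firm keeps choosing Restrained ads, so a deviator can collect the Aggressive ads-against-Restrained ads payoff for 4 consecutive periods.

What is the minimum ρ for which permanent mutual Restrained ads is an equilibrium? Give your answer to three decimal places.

The best deviation is to choose Aggressive ads for all 4 undetected periods, earning 82 each, then 22 forever once detected.
Deviation value: 82(1−ρ^4)/(1−ρ) + 22ρ^4/(1−ρ); cooperation value: 52/(1−ρ).
IC: 52 ≥ 82(1−ρ^4) + 22ρ^4 = 82 − 60ρ^4.
So ρ^4 ≥ 30/60 = 1/2, giving ρ ≥ (1/2)^(1/4) ≈ 0.841.

0.841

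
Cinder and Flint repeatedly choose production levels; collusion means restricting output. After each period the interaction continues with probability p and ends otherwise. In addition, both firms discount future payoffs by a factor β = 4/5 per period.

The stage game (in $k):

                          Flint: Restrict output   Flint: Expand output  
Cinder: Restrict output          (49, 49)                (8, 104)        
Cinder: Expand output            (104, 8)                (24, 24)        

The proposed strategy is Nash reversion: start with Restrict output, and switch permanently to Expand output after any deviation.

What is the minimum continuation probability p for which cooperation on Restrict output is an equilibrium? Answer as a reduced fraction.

55/64

With continuation probability p and discount β, the effective per-period discount factor is βp.
Grim-trigger IC: βp ≥ (104−49)/(104−24) = 11/16.
So p ≥ (11/16)/(4/5) = 55/64.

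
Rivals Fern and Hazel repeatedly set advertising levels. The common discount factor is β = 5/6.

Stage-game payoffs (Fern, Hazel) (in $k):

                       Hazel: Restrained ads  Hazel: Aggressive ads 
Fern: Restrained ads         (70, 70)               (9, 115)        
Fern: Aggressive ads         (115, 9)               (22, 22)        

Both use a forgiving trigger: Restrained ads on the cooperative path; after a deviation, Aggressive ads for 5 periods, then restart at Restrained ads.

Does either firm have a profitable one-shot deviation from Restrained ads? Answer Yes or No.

No

A one-shot deviation gives 115 now, then 22 for 5 periods, then back to 70.
Gain from deviating: (115−70) today; loss: (70−22) in each of the next 5 periods.
No-deviation condition: (70−22)(β+…+β^5) ≥ 115−70, i.e. β+…+β^5 ≥ 15/16.
At β = 5/6: β+…+β^5 = 2.9906 ≥ 0.9375.
So cooperation is sustainable.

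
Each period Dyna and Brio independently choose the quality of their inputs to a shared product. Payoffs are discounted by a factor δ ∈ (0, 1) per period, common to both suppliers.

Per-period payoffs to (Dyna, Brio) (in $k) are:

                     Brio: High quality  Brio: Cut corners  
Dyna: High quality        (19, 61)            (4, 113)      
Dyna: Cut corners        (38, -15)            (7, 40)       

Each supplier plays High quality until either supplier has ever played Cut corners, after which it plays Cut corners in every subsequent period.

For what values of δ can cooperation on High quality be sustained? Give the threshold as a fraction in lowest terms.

52/73

For Dyna: deviation gain 38−19 = 19, per-period punishment loss 19−7 = 12. IC gives δ ≥ 19/31.
For Brio: gain 52, loss 21 per period, so δ ≥ 52/73.
The tighter constraint is Brio's, so cooperation needs δ ≥ 52/73.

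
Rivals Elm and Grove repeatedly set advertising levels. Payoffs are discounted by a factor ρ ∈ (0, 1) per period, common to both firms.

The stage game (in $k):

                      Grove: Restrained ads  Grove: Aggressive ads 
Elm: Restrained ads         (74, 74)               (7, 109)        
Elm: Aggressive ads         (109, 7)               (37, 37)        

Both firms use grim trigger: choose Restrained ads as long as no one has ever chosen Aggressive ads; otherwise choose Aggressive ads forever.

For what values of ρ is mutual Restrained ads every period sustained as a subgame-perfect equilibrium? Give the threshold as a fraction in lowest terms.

74/(1−ρ) ≥ 109 + 37ρ/(1−ρ)
74 ≥ 109 − 72ρ
ρ ≥ 35/72.

35/72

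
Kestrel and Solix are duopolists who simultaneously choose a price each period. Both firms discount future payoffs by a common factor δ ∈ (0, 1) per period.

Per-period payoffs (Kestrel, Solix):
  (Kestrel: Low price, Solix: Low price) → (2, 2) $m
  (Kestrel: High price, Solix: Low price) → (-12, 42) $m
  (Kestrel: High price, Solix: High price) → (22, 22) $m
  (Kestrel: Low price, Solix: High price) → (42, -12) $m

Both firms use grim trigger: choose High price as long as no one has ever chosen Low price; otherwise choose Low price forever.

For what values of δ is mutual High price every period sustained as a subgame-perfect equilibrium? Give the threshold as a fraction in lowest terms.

1/2

Under grim trigger the critical discount factor is (T−C)/(T−P) with T = 42, C = 22, P = 2.
δ* = (42−22)/(42−2) = 20/40 = 1/2.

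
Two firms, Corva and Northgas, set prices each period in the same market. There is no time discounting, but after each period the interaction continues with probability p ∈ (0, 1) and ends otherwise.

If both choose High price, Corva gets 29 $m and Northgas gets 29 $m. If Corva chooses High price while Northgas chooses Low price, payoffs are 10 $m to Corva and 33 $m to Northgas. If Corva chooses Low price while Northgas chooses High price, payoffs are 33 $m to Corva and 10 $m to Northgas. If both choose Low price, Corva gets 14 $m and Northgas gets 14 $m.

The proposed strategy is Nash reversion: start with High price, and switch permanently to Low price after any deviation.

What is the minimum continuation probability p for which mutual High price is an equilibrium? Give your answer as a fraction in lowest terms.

With no time discounting, the continuation probability p plays the role of the discount factor.
Grim-trigger IC: 29/(1−p) ≥ 33 + 14p/(1−p) ⇒ p ≥ (33−29)/(33−14) = 4/19.

4/19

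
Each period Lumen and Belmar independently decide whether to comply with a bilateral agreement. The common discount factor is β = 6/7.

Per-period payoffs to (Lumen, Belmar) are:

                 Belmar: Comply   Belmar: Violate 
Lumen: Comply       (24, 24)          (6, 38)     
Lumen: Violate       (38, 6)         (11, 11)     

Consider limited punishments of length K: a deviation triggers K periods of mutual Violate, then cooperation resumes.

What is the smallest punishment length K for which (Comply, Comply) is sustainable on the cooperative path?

IC: β(1−β^K)/(1−β) ≥ (38−24)/(24−11) = 14/13.
With β = 6/7: need 1 − β^K ≥ 14/13·(1−6/7)/(6/7), i.e. β^K ≤ 0.8205.
Since (6/7)^1 = 0.8571 and (6/7)^2 = 0.7347, the smallest such K is 2.

2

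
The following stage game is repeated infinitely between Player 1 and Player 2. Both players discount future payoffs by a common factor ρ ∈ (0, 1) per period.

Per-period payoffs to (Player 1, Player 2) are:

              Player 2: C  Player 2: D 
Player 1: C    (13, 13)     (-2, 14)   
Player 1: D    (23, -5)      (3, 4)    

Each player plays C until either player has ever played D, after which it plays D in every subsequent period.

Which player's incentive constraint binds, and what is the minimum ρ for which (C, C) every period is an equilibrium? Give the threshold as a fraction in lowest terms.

Player 1; ρ ≥ 1/2

For Player 1: deviation gain 23−13 = 10, per-period punishment loss 13−3 = 10. IC gives ρ ≥ 10/20 = 1/2.
For Player 2: gain 1, loss 9 per period, so ρ ≥ 1/10.
The tighter constraint is Player 1's, so cooperation needs ρ ≥ 1/2.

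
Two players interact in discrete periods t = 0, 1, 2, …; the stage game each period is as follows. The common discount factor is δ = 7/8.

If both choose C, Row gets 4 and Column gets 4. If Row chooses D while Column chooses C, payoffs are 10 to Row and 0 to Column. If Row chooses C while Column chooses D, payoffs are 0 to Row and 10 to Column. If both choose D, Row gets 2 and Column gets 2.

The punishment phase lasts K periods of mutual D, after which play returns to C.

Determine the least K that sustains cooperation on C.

Need Σ_{k=1}^{K} δ^k ≥ (10−4)/(4−2) = 3.0000 at δ = 7/8.
At K = 4 the sum is 2.8967 < 3.0000; at K = 5 it is 3.4096 ≥ 3.0000.
So the minimum punishment length is K = 5.

5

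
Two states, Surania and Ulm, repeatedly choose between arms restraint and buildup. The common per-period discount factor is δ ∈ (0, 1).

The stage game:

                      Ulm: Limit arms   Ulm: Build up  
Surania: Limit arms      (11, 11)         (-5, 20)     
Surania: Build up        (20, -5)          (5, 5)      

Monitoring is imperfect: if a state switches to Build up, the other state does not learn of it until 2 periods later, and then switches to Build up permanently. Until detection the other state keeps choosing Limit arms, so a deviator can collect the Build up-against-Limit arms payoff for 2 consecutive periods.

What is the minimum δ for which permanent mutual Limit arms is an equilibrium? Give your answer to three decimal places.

0.775

Deviating for the 2 undetected periods gains 20−11 = 9 per period over cooperation, then loses 11−5 = 6 per period forever once punishment starts.
Gain: 9(1 + δ + … + δ^1); loss: 6·δ^2/(1−δ).
No profitable deviation ⇔ 9(1−δ^2) ≤ 6·δ^2, i.e. δ^2 ≥ 9/(9+6) = 3/5.
Hence δ ≥ (3/5)^(1/2) ≈ 0.775.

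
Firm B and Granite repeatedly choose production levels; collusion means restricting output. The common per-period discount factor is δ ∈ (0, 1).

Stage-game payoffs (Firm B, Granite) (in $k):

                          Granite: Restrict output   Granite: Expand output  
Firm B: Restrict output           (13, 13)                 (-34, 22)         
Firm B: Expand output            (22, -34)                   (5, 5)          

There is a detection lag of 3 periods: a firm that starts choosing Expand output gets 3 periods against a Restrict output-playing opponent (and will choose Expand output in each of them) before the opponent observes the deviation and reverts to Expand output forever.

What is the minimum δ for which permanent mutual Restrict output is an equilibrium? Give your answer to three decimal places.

0.809

The best deviation is to choose Expand output for all 3 undetected periods, earning 22 each, then 5 forever once detected.
Deviation value: 22(1−δ^3)/(1−δ) + 5δ^3/(1−δ); cooperation value: 13/(1−δ).
IC: 13 ≥ 22(1−δ^3) + 5δ^3 = 22 − 17δ^3.
So δ^3 ≥ 9/17, giving δ ≥ (9/17)^(1/3) ≈ 0.809.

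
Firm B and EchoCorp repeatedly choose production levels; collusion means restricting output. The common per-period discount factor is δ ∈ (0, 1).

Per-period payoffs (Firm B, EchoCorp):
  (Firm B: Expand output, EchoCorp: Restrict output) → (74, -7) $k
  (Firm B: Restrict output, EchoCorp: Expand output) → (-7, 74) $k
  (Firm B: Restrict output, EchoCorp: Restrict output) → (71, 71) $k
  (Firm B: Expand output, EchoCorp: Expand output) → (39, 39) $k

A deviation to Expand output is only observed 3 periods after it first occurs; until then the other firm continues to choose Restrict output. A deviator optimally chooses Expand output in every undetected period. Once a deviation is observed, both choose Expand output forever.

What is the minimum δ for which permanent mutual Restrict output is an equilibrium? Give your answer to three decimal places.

0.441

Deviating for the 3 undetected periods gains 74−71 = 3 per period over cooperation, then loses 71−39 = 32 per period forever once punishment starts.
Gain: 3(1 + δ + … + δ^2); loss: 32·δ^3/(1−δ).
No profitable deviation ⇔ 3(1−δ^3) ≤ 32·δ^3, i.e. δ^3 ≥ 3/(3+32) = 3/35.
Hence δ ≥ (3/35)^(1/3) ≈ 0.441.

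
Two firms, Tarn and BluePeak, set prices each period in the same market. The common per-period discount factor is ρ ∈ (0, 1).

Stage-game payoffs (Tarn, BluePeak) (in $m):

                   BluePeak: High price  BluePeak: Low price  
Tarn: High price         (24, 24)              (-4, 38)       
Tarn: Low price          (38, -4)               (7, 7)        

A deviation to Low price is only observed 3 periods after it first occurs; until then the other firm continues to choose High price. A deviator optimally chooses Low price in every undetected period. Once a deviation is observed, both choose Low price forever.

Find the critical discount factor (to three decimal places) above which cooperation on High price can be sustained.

0.767

The best deviation is to choose Low price for all 3 undetected periods, earning 38 each, then 7 forever once detected.
Deviation value: 38(1−ρ^3)/(1−ρ) + 7ρ^3/(1−ρ); cooperation value: 24/(1−ρ).
IC: 24 ≥ 38(1−ρ^3) + 7ρ^3 = 38 − 31ρ^3.
So ρ^3 ≥ 14/31, giving ρ ≥ (14/31)^(1/3) ≈ 0.767.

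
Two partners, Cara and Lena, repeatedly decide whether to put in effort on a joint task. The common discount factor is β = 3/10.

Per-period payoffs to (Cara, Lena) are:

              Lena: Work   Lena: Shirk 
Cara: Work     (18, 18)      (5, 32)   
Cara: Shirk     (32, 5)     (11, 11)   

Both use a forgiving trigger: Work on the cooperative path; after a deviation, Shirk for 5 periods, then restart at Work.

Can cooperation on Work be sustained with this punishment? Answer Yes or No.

IC: β+…+β^5 ≥ (32−18)/(18−11) = 2.
At β = 3/10: partial sum = 0.4275 < 2.0000. Cooperation not sustainable.

No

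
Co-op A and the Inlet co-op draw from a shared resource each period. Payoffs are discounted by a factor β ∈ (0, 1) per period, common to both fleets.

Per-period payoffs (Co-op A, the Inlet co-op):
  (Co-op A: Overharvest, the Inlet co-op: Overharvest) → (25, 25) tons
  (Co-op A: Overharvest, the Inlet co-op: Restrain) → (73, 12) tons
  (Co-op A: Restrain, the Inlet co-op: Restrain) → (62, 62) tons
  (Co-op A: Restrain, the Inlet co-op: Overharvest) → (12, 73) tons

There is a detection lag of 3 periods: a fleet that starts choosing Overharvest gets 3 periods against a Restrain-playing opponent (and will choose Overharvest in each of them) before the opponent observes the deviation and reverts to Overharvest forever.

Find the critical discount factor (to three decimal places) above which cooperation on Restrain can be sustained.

The best deviation is to choose Overharvest for all 3 undetected periods, earning 73 each, then 25 forever once detected.
Deviation value: 73(1−β^3)/(1−β) + 25β^3/(1−β); cooperation value: 62/(1−β).
IC: 62 ≥ 73(1−β^3) + 25β^3 = 73 − 48β^3.
So β^3 ≥ 11/48, giving β ≥ (11/48)^(1/3) ≈ 0.612.

0.612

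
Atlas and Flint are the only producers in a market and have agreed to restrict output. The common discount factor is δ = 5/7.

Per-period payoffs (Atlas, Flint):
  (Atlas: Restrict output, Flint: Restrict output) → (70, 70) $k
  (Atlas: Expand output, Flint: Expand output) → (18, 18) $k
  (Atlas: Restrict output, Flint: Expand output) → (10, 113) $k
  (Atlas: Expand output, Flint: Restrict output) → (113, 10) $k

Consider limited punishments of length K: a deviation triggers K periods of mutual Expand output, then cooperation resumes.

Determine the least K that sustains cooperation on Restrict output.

2

Need Σ_{k=1}^{K} δ^k ≥ (113−70)/(70−18) = 0.8269 at δ = 5/7.
At K = 1 the sum is 0.7143 < 0.8269; at K = 2 it is 1.2245 ≥ 0.8269.
So the minimum punishment length is K = 2.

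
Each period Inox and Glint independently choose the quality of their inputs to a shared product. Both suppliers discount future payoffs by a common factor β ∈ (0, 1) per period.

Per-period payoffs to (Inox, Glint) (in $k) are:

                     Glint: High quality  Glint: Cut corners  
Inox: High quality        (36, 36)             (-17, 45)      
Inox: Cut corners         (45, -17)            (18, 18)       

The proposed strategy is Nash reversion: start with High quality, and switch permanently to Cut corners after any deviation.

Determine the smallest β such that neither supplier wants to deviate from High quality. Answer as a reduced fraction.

Under grim trigger the critical discount factor is (T−C)/(T−P) with T = 45, C = 36, P = 18.
β* = (45−36)/(45−18) = 9/27 = 1/3.

1/3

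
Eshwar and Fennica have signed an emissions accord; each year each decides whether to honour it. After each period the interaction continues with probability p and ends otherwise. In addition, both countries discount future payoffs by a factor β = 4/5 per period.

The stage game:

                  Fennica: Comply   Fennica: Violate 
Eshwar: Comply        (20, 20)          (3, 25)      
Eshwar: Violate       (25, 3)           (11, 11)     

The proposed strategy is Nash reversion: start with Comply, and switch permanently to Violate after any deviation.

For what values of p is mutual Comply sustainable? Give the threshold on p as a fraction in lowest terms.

With continuation probability p and discount β, the effective per-period discount factor is βp.
Grim-trigger IC: βp ≥ (25−20)/(25−11) = 5/14.
So p ≥ (5/14)/(4/5) = 25/56.

25/56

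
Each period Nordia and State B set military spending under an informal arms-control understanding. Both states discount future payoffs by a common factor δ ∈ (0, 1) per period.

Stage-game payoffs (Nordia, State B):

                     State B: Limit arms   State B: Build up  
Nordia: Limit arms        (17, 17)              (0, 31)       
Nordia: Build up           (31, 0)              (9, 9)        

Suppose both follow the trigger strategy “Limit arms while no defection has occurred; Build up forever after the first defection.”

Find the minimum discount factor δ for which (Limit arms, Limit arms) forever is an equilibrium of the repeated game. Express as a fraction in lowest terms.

7/11

Cooperation forever yields 17 each period: 17/(1−δ).
Deviating yields 31 once, then 9 forever: 31 + 9δ/(1−δ).
No profitable deviation requires 17/(1−δ) ≥ 31 + 9δ/(1−δ).
Multiplying by (1−δ): 17 ≥ 31(1−δ) + 9δ = 31 − 22δ.
So 22δ ≥ 14, i.e. δ ≥ 14/22 = 7/11.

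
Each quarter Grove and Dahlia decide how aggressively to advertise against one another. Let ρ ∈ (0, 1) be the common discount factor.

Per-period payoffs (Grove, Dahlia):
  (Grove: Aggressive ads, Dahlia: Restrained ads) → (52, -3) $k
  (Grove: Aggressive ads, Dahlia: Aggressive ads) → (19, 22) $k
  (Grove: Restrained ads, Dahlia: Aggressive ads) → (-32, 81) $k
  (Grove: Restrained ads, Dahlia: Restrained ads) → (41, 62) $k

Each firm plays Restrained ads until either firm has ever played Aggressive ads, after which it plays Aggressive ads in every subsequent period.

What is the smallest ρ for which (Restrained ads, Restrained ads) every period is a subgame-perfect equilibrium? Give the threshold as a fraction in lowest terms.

1/3

Grove's threshold: (52−41)/(52−19) = 1/3.
Dahlia's threshold: (81−62)/(81−22) = 19/59.
1/3 > 19/59, so Grove binds and ρ* = 1/3.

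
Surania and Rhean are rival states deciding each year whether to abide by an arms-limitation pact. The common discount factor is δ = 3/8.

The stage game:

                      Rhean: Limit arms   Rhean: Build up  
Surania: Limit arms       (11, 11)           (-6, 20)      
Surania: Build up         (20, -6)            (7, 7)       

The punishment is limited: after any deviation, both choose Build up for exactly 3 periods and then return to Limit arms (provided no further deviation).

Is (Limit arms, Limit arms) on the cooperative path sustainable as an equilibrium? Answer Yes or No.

A one-shot deviation gives 20 now, then 7 for 3 periods, then back to 11.
Gain from deviating: (20−11) today; loss: (11−7) in each of the next 3 periods.
No-deviation condition: (11−7)(δ+…+δ^3) ≥ 20−11, i.e. δ+…+δ^3 ≥ 9/4.
At δ = 3/8: δ+…+δ^3 = 0.5684 < 2.2500.
So cooperation is not sustainable.

No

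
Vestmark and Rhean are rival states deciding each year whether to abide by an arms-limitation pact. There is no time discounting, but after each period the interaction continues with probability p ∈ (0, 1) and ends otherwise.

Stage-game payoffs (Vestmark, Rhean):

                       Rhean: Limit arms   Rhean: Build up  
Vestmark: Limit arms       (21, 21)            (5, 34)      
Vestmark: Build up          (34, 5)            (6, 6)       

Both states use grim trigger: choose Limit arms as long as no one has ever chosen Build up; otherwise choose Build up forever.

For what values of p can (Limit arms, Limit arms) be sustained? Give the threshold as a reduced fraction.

13/28

With no time discounting, the continuation probability p plays the role of the discount factor.
Grim-trigger IC: 21/(1−p) ≥ 34 + 6p/(1−p) ⇒ p ≥ (34−21)/(34−6) = 13/28.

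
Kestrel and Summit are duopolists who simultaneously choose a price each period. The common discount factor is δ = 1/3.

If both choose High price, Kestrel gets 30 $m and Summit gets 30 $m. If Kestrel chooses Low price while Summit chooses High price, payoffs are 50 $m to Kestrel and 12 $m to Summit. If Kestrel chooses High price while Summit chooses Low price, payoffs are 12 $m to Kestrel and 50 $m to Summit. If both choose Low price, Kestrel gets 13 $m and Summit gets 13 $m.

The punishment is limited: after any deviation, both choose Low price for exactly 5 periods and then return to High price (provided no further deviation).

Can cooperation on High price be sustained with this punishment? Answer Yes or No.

No

Comparing payoff streams over the 6 periods until play realigns: cooperate → 30(1+δ+…+δ^5); deviate → 50 + 13(δ+…+δ^5).
Cooperation is sustained iff (30−13)(δ+…+δ^5) ≥ 50−30.
δ+…+δ^5 = 1/3·(1−(1/3)^5)/(1−1/3) = 0.4979, and (50−30)/(30−13) = 1.1765.
0.4979 < 1.1765, so cooperation is not sustainable.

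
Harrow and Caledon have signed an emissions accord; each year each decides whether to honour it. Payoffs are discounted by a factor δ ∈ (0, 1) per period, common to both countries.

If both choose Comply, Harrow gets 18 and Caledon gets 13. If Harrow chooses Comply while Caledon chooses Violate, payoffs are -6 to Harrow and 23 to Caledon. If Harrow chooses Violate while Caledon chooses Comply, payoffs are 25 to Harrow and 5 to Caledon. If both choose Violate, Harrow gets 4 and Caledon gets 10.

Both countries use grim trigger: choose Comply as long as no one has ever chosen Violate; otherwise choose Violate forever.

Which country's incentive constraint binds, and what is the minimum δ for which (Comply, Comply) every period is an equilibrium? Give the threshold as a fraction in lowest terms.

For Harrow: deviation gain 25−18 = 7, per-period punishment loss 18−4 = 14. IC gives δ ≥ 7/21 = 1/3.
For Caledon: gain 10, loss 3 per period, so δ ≥ 10/13.
The tighter constraint is Caledon's, so cooperation needs δ ≥ 10/13.

Caledon; δ ≥ 10/13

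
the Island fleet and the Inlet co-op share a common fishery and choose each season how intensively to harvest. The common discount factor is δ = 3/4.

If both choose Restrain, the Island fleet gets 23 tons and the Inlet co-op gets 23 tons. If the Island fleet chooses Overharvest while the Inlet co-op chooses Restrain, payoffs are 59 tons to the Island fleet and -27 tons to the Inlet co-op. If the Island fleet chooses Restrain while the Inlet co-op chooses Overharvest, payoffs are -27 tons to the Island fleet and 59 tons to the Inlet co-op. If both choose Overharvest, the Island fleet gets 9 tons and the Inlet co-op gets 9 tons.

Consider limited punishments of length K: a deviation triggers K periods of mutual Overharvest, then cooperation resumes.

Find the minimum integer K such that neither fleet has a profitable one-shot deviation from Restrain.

No profitable deviation requires (23−9)(δ+…+δ^K) ≥ 59−23, i.e. δ+…+δ^K ≥ 18/7 ≈ 2.5714.
With δ = 3/4, the partial sums are K=1: 0.7500, K=2: 1.3125, …, K=5: 2.2881, K=6: 2.4661, K=7: 2.5995.
K = 7 is the first length at which the sum reaches 2.5714.

7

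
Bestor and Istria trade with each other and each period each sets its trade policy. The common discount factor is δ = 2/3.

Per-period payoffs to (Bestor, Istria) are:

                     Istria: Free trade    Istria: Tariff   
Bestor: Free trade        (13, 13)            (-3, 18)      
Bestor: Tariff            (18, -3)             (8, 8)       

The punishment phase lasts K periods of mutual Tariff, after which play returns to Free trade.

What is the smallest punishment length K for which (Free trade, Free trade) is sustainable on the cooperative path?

IC: δ(1−δ^K)/(1−δ) ≥ (18−13)/(13−8) = 1.
With δ = 2/3: need 1 − δ^K ≥ 1·(1−2/3)/(2/3), i.e. δ^K ≤ 0.5000.
Since (2/3)^1 = 0.6667 and (2/3)^2 = 0.4444, the smallest such K is 2.

2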